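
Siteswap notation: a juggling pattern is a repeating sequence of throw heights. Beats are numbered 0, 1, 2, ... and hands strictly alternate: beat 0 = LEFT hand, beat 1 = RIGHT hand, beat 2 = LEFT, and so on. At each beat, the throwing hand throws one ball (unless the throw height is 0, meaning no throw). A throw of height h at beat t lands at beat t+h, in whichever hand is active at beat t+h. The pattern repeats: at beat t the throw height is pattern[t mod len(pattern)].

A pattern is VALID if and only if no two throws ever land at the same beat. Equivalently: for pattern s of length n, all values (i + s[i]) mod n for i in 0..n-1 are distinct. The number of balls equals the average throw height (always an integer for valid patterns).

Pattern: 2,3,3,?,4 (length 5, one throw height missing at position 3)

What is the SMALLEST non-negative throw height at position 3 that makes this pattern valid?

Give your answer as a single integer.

Answer: 3

Derivation:
i=0: (0 + 2) mod 5 = 2
i=1: (1 + 3) mod 5 = 4
i=2: (2 + 3) mod 5 = 0
i=3: s[i]=? (unknown)
i=4: (4 + 4) mod 5 = 3
Known residues: [0, 2, 3, 4]; need a permutation of 0..4, so missing residue r = 1
Need (3 + s) mod 5 = 1; smallest s = (1 - 3) mod 5 = 3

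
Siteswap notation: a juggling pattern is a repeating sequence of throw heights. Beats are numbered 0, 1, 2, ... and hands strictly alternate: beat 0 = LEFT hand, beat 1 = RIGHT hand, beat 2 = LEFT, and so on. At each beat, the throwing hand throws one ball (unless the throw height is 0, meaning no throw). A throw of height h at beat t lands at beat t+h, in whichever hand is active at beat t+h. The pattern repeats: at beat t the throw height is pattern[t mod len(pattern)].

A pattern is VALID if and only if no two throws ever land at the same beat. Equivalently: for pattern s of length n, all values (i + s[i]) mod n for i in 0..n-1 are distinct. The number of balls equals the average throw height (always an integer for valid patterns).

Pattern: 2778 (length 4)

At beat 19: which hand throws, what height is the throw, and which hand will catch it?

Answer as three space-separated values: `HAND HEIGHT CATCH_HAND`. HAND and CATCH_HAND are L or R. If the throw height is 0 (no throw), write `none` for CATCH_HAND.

Beat 19: 19 mod 2 = 1, so hand = R
Throw height = pattern[19 mod 4] = pattern[3] = 8
Lands at beat 19+8=27, 27 mod 2 = 1, so catch hand = R

Answer: R 8 R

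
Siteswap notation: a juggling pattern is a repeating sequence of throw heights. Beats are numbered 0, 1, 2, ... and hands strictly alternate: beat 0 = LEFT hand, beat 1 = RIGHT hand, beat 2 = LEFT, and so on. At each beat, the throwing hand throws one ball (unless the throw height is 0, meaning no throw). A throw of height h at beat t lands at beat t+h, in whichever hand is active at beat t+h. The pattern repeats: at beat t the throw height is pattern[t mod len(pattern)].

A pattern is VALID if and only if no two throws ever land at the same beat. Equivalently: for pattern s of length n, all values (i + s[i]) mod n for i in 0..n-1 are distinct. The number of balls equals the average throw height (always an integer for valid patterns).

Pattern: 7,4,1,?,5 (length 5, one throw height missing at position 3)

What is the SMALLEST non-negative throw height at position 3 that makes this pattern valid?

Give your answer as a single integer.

Answer: 3

Derivation:
i=0: (0 + 7) mod 5 = 2
i=1: (1 + 4) mod 5 = 0
i=2: (2 + 1) mod 5 = 3
i=3: s[i]=? (unknown)
i=4: (4 + 5) mod 5 = 4
Known residues: [0, 2, 3, 4]; need a permutation of 0..4, so missing residue r = 1
Need (3 + s) mod 5 = 1; smallest s = (1 - 3) mod 5 = 3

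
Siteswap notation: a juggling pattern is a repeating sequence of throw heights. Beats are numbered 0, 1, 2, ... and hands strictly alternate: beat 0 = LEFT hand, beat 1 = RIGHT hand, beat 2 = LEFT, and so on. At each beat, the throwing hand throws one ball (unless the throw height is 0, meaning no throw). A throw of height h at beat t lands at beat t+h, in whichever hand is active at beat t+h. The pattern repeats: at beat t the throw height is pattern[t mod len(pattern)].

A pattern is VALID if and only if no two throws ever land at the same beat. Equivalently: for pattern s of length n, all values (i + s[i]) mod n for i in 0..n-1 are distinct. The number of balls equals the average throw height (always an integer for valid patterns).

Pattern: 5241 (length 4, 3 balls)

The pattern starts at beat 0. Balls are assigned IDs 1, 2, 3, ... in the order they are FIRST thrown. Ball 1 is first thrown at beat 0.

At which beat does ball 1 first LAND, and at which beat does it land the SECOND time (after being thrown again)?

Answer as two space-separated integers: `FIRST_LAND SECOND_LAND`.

Answer: 5 7

Derivation:
Beat 0 (L): throw ball1 h=5 -> lands@5:R; in-air after throw: [b1@5:R]
Beat 1 (R): throw ball2 h=2 -> lands@3:R; in-air after throw: [b2@3:R b1@5:R]
Beat 2 (L): throw ball3 h=4 -> lands@6:L; in-air after throw: [b2@3:R b1@5:R b3@6:L]
Beat 3 (R): throw ball2 h=1 -> lands@4:L; in-air after throw: [b2@4:L b1@5:R b3@6:L]
Beat 4 (L): throw ball2 h=5 -> lands@9:R; in-air after throw: [b1@5:R b3@6:L b2@9:R]
Beat 5 (R): throw ball1 h=2 -> lands@7:R; in-air after throw: [b3@6:L b1@7:R b2@9:R]
Beat 6 (L): throw ball3 h=4 -> lands@10:L; in-air after throw: [b1@7:R b2@9:R b3@10:L]
Beat 7 (R): throw ball1 h=1 -> lands@8:L; in-air after throw: [b1@8:L b2@9:R b3@10:L]
Ball 1: thrown@0 h=5 -> first land @5; rethrown@5 h=2 -> second land @7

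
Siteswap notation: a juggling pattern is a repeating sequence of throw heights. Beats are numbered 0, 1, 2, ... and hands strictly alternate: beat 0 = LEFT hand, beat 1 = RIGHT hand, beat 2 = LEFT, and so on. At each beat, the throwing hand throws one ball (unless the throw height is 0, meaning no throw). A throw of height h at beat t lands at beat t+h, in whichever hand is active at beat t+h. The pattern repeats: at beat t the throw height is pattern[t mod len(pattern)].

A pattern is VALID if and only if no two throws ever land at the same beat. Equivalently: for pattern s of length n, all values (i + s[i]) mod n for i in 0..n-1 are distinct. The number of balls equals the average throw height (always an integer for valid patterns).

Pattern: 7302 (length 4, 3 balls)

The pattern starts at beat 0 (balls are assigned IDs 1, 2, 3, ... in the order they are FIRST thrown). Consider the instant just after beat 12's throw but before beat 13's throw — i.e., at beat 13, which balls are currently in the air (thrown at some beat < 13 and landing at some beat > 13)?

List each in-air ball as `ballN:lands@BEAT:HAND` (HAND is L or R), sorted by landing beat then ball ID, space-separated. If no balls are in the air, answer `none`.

Answer: ball3:lands@15:R ball1:lands@19:R

Derivation:
Beat 0 (L): throw ball1 h=7 -> lands@7:R; in-air after throw: [b1@7:R]
Beat 1 (R): throw ball2 h=3 -> lands@4:L; in-air after throw: [b2@4:L b1@7:R]
Beat 3 (R): throw ball3 h=2 -> lands@5:R; in-air after throw: [b2@4:L b3@5:R b1@7:R]
Beat 4 (L): throw ball2 h=7 -> lands@11:R; in-air after throw: [b3@5:R b1@7:R b2@11:R]
Beat 5 (R): throw ball3 h=3 -> lands@8:L; in-air after throw: [b1@7:R b3@8:L b2@11:R]
Beat 7 (R): throw ball1 h=2 -> lands@9:R; in-air after throw: [b3@8:L b1@9:R b2@11:R]
Beat 8 (L): throw ball3 h=7 -> lands@15:R; in-air after throw: [b1@9:R b2@11:R b3@15:R]
Beat 9 (R): throw ball1 h=3 -> lands@12:L; in-air after throw: [b2@11:R b1@12:L b3@15:R]
Beat 11 (R): throw ball2 h=2 -> lands@13:R; in-air after throw: [b1@12:L b2@13:R b3@15:R]
Beat 12 (L): throw ball1 h=7 -> lands@19:R; in-air after throw: [b2@13:R b3@15:R b1@19:R]
Beat 13 (R): throw ball2 h=3 -> lands@16:L; in-air after throw: [b3@15:R b2@16:L b1@19:R]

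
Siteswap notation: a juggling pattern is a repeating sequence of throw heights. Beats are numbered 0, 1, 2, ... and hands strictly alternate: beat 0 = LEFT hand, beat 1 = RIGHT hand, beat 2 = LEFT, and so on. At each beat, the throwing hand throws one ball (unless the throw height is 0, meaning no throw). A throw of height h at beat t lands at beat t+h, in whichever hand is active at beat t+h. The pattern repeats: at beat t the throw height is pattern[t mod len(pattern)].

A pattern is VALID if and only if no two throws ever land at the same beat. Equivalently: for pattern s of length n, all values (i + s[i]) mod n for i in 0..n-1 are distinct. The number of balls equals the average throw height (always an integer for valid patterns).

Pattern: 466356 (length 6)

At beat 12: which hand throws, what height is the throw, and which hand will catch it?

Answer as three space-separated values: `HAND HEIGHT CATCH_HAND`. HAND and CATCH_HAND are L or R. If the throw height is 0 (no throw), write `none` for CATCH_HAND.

Beat 12: 12 mod 2 = 0, so hand = L
Throw height = pattern[12 mod 6] = pattern[0] = 4
Lands at beat 12+4=16, 16 mod 2 = 0, so catch hand = L

Answer: L 4 L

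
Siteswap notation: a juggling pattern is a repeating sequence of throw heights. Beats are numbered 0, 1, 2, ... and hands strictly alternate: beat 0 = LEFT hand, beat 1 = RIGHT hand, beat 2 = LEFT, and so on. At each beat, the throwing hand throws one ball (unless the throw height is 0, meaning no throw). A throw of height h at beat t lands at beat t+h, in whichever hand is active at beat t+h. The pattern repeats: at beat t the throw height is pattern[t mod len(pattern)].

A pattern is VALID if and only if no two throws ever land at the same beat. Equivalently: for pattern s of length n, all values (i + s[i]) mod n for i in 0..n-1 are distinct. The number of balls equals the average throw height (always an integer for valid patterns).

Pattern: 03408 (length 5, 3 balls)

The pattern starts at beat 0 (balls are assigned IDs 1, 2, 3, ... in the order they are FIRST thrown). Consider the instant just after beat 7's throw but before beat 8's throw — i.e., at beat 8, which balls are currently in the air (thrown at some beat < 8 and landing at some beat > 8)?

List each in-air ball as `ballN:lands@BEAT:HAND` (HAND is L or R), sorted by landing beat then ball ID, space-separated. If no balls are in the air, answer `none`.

Answer: ball2:lands@9:R ball3:lands@11:R ball1:lands@12:L

Derivation:
Beat 1 (R): throw ball1 h=3 -> lands@4:L; in-air after throw: [b1@4:L]
Beat 2 (L): throw ball2 h=4 -> lands@6:L; in-air after throw: [b1@4:L b2@6:L]
Beat 4 (L): throw ball1 h=8 -> lands@12:L; in-air after throw: [b2@6:L b1@12:L]
Beat 6 (L): throw ball2 h=3 -> lands@9:R; in-air after throw: [b2@9:R b1@12:L]
Beat 7 (R): throw ball3 h=4 -> lands@11:R; in-air after throw: [b2@9:R b3@11:R b1@12:L]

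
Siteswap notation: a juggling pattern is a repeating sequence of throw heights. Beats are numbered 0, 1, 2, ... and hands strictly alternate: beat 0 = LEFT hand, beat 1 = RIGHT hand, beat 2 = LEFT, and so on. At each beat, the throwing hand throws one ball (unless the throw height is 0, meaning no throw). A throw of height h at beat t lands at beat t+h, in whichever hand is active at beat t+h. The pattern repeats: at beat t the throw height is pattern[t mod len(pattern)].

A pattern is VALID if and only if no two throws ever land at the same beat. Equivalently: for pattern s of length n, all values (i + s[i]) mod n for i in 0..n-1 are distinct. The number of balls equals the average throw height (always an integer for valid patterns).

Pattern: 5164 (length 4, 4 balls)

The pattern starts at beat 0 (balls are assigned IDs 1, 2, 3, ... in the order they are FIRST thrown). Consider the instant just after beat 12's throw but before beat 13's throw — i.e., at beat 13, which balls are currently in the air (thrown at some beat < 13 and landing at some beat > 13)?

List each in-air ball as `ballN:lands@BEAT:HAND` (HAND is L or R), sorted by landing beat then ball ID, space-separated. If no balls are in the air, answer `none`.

Answer: ball3:lands@15:R ball4:lands@16:L ball1:lands@17:R

Derivation:
Beat 0 (L): throw ball1 h=5 -> lands@5:R; in-air after throw: [b1@5:R]
Beat 1 (R): throw ball2 h=1 -> lands@2:L; in-air after throw: [b2@2:L b1@5:R]
Beat 2 (L): throw ball2 h=6 -> lands@8:L; in-air after throw: [b1@5:R b2@8:L]
Beat 3 (R): throw ball3 h=4 -> lands@7:R; in-air after throw: [b1@5:R b3@7:R b2@8:L]
Beat 4 (L): throw ball4 h=5 -> lands@9:R; in-air after throw: [b1@5:R b3@7:R b2@8:L b4@9:R]
Beat 5 (R): throw ball1 h=1 -> lands@6:L; in-air after throw: [b1@6:L b3@7:R b2@8:L b4@9:R]
Beat 6 (L): throw ball1 h=6 -> lands@12:L; in-air after throw: [b3@7:R b2@8:L b4@9:R b1@12:L]
Beat 7 (R): throw ball3 h=4 -> lands@11:R; in-air after throw: [b2@8:L b4@9:R b3@11:R b1@12:L]
Beat 8 (L): throw ball2 h=5 -> lands@13:R; in-air after throw: [b4@9:R b3@11:R b1@12:L b2@13:R]
Beat 9 (R): throw ball4 h=1 -> lands@10:L; in-air after throw: [b4@10:L b3@11:R b1@12:L b2@13:R]
Beat 10 (L): throw ball4 h=6 -> lands@16:L; in-air after throw: [b3@11:R b1@12:L b2@13:R b4@16:L]
Beat 11 (R): throw ball3 h=4 -> lands@15:R; in-air after throw: [b1@12:L b2@13:R b3@15:R b4@16:L]
Beat 12 (L): throw ball1 h=5 -> lands@17:R; in-air after throw: [b2@13:R b3@15:R b4@16:L b1@17:R]
Beat 13 (R): throw ball2 h=1 -> lands@14:L; in-air after throw: [b2@14:L b3@15:R b4@16:L b1@17:R]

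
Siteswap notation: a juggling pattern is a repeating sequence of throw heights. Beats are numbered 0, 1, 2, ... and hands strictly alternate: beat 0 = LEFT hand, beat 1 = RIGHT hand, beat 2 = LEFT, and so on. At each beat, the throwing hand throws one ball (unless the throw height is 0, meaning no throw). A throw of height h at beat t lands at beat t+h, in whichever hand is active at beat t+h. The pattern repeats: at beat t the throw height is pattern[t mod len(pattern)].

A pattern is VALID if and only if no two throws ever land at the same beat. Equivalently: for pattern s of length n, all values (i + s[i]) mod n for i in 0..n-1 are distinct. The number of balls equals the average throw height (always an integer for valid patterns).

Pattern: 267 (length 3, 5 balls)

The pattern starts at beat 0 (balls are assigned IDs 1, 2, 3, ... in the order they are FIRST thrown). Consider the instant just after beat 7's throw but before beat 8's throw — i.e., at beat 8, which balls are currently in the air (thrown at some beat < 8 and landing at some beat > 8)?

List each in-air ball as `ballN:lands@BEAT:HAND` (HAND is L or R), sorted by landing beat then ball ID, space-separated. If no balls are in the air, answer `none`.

Answer: ball1:lands@9:R ball4:lands@10:L ball3:lands@12:L ball2:lands@13:R

Derivation:
Beat 0 (L): throw ball1 h=2 -> lands@2:L; in-air after throw: [b1@2:L]
Beat 1 (R): throw ball2 h=6 -> lands@7:R; in-air after throw: [b1@2:L b2@7:R]
Beat 2 (L): throw ball1 h=7 -> lands@9:R; in-air after throw: [b2@7:R b1@9:R]
Beat 3 (R): throw ball3 h=2 -> lands@5:R; in-air after throw: [b3@5:R b2@7:R b1@9:R]
Beat 4 (L): throw ball4 h=6 -> lands@10:L; in-air after throw: [b3@5:R b2@7:R b1@9:R b4@10:L]
Beat 5 (R): throw ball3 h=7 -> lands@12:L; in-air after throw: [b2@7:R b1@9:R b4@10:L b3@12:L]
Beat 6 (L): throw ball5 h=2 -> lands@8:L; in-air after throw: [b2@7:R b5@8:L b1@9:R b4@10:L b3@12:L]
Beat 7 (R): throw ball2 h=6 -> lands@13:R; in-air after throw: [b5@8:L b1@9:R b4@10:L b3@12:L b2@13:R]
Beat 8 (L): throw ball5 h=7 -> lands@15:R; in-air after throw: [b1@9:R b4@10:L b3@12:L b2@13:R b5@15:R]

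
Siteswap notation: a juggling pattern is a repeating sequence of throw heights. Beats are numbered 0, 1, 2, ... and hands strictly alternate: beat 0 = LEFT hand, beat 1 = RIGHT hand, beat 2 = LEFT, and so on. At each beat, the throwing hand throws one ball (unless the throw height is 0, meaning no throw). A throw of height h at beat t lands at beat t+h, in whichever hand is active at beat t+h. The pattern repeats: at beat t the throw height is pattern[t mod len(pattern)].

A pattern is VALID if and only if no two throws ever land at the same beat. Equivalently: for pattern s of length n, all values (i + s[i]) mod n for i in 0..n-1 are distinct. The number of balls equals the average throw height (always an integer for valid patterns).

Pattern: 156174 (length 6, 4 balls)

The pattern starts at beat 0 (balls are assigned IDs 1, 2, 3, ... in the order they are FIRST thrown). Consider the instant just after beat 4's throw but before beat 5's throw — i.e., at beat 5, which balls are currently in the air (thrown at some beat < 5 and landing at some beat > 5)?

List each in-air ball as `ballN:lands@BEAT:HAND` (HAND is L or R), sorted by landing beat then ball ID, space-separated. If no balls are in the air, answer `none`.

Beat 0 (L): throw ball1 h=1 -> lands@1:R; in-air after throw: [b1@1:R]
Beat 1 (R): throw ball1 h=5 -> lands@6:L; in-air after throw: [b1@6:L]
Beat 2 (L): throw ball2 h=6 -> lands@8:L; in-air after throw: [b1@6:L b2@8:L]
Beat 3 (R): throw ball3 h=1 -> lands@4:L; in-air after throw: [b3@4:L b1@6:L b2@8:L]
Beat 4 (L): throw ball3 h=7 -> lands@11:R; in-air after throw: [b1@6:L b2@8:L b3@11:R]
Beat 5 (R): throw ball4 h=4 -> lands@9:R; in-air after throw: [b1@6:L b2@8:L b4@9:R b3@11:R]

Answer: ball1:lands@6:L ball2:lands@8:L ball3:lands@11:R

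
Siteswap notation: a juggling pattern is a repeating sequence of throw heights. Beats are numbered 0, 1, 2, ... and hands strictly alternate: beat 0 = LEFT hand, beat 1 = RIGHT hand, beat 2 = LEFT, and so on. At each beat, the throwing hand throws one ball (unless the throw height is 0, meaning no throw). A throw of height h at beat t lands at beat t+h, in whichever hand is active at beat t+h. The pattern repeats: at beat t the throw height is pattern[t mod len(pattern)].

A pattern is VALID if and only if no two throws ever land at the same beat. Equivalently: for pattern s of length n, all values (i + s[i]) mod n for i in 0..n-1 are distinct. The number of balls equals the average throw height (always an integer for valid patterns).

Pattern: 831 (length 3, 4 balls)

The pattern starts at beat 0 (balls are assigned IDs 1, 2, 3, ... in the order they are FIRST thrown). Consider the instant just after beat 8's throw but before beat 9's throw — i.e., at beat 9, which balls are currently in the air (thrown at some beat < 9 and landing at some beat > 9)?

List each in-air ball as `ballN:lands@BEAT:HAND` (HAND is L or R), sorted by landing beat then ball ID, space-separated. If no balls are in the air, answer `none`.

Answer: ball2:lands@10:L ball3:lands@11:R ball4:lands@14:L

Derivation:
Beat 0 (L): throw ball1 h=8 -> lands@8:L; in-air after throw: [b1@8:L]
Beat 1 (R): throw ball2 h=3 -> lands@4:L; in-air after throw: [b2@4:L b1@8:L]
Beat 2 (L): throw ball3 h=1 -> lands@3:R; in-air after throw: [b3@3:R b2@4:L b1@8:L]
Beat 3 (R): throw ball3 h=8 -> lands@11:R; in-air after throw: [b2@4:L b1@8:L b3@11:R]
Beat 4 (L): throw ball2 h=3 -> lands@7:R; in-air after throw: [b2@7:R b1@8:L b3@11:R]
Beat 5 (R): throw ball4 h=1 -> lands@6:L; in-air after throw: [b4@6:L b2@7:R b1@8:L b3@11:R]
Beat 6 (L): throw ball4 h=8 -> lands@14:L; in-air after throw: [b2@7:R b1@8:L b3@11:R b4@14:L]
Beat 7 (R): throw ball2 h=3 -> lands@10:L; in-air after throw: [b1@8:L b2@10:L b3@11:R b4@14:L]
Beat 8 (L): throw ball1 h=1 -> lands@9:R; in-air after throw: [b1@9:R b2@10:L b3@11:R b4@14:L]
Beat 9 (R): throw ball1 h=8 -> lands@17:R; in-air after throw: [b2@10:L b3@11:R b4@14:L b1@17:R]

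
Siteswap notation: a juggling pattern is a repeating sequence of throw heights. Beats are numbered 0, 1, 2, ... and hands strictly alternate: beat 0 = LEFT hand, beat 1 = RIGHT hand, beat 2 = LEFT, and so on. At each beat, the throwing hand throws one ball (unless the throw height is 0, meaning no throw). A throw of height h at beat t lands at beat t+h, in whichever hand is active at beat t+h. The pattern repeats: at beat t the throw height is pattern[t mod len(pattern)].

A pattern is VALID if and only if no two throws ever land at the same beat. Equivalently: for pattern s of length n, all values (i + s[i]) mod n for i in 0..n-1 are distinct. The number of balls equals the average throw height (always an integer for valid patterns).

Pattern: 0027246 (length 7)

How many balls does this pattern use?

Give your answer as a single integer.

Answer: 3

Derivation:
Pattern = [0, 0, 2, 7, 2, 4, 6], length n = 7
  position 0: throw height = 0, running sum = 0
  position 1: throw height = 0, running sum = 0
  position 2: throw height = 2, running sum = 2
  position 3: throw height = 7, running sum = 9
  position 4: throw height = 2, running sum = 11
  position 5: throw height = 4, running sum = 15
  position 6: throw height = 6, running sum = 21
Total sum = 21; balls = sum / n = 21 / 7 = 3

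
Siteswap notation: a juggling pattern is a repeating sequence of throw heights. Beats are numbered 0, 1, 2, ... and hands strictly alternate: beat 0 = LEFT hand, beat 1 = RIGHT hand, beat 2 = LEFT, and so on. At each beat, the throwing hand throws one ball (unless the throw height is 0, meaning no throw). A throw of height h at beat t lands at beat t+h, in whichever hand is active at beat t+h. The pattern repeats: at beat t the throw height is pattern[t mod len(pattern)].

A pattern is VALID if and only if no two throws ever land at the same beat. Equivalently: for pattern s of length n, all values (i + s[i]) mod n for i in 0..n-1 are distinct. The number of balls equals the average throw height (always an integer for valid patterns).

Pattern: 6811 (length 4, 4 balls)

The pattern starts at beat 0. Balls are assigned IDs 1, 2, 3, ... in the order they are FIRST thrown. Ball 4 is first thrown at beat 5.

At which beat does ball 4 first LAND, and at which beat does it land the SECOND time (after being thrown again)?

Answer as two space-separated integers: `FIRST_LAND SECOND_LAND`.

Beat 0 (L): throw ball1 h=6 -> lands@6:L; in-air after throw: [b1@6:L]
Beat 1 (R): throw ball2 h=8 -> lands@9:R; in-air after throw: [b1@6:L b2@9:R]
Beat 2 (L): throw ball3 h=1 -> lands@3:R; in-air after throw: [b3@3:R b1@6:L b2@9:R]
Beat 3 (R): throw ball3 h=1 -> lands@4:L; in-air after throw: [b3@4:L b1@6:L b2@9:R]
Beat 4 (L): throw ball3 h=6 -> lands@10:L; in-air after throw: [b1@6:L b2@9:R b3@10:L]
Beat 5 (R): throw ball4 h=8 -> lands@13:R; in-air after throw: [b1@6:L b2@9:R b3@10:L b4@13:R]
Beat 6 (L): throw ball1 h=1 -> lands@7:R; in-air after throw: [b1@7:R b2@9:R b3@10:L b4@13:R]
Beat 7 (R): throw ball1 h=1 -> lands@8:L; in-air after throw: [b1@8:L b2@9:R b3@10:L b4@13:R]
Beat 8 (L): throw ball1 h=6 -> lands@14:L; in-air after throw: [b2@9:R b3@10:L b4@13:R b1@14:L]
Beat 9 (R): throw ball2 h=8 -> lands@17:R; in-air after throw: [b3@10:L b4@13:R b1@14:L b2@17:R]
Beat 10 (L): throw ball3 h=1 -> lands@11:R; in-air after throw: [b3@11:R b4@13:R b1@14:L b2@17:R]
Beat 11 (R): throw ball3 h=1 -> lands@12:L; in-air after throw: [b3@12:L b4@13:R b1@14:L b2@17:R]
Beat 12 (L): throw ball3 h=6 -> lands@18:L; in-air after throw: [b4@13:R b1@14:L b2@17:R b3@18:L]
Beat 13 (R): throw ball4 h=8 -> lands@21:R; in-air after throw: [b1@14:L b2@17:R b3@18:L b4@21:R]
Beat 14 (L): throw ball1 h=1 -> lands@15:R; in-air after throw: [b1@15:R b2@17:R b3@18:L b4@21:R]
Beat 15 (R): throw ball1 h=1 -> lands@16:L; in-air after throw: [b1@16:L b2@17:R b3@18:L b4@21:R]
Beat 16 (L): throw ball1 h=6 -> lands@22:L; in-air after throw: [b2@17:R b3@18:L b4@21:R b1@22:L]
Beat 17 (R): throw ball2 h=8 -> lands@25:R; in-air after throw: [b3@18:L b4@21:R b1@22:L b2@25:R]
Beat 18 (L): throw ball3 h=1 -> lands@19:R; in-air after throw: [b3@19:R b4@21:R b1@22:L b2@25:R]
Beat 19 (R): throw ball3 h=1 -> lands@20:L; in-air after throw: [b3@20:L b4@21:R b1@22:L b2@25:R]
Beat 20 (L): throw ball3 h=6 -> lands@26:L; in-air after throw: [b4@21:R b1@22:L b2@25:R b3@26:L]
Ball 4: thrown@5 h=8 -> first land @13; rethrown@13 h=8 -> second land @21

Answer: 13 21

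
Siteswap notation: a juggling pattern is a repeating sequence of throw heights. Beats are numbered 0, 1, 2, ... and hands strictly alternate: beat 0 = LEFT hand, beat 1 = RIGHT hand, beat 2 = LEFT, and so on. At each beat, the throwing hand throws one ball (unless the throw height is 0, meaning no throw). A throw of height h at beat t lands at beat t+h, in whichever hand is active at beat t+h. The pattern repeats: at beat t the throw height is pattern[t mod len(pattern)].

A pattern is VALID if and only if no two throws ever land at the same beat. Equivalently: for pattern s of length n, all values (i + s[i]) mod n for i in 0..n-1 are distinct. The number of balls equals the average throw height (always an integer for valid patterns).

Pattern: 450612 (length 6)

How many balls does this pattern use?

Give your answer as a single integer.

Answer: 3

Derivation:
Pattern = [4, 5, 0, 6, 1, 2], length n = 6
  position 0: throw height = 4, running sum = 4
  position 1: throw height = 5, running sum = 9
  position 2: throw height = 0, running sum = 9
  position 3: throw height = 6, running sum = 15
  position 4: throw height = 1, running sum = 16
  position 5: throw height = 2, running sum = 18
Total sum = 18; balls = sum / n = 18 / 6 = 3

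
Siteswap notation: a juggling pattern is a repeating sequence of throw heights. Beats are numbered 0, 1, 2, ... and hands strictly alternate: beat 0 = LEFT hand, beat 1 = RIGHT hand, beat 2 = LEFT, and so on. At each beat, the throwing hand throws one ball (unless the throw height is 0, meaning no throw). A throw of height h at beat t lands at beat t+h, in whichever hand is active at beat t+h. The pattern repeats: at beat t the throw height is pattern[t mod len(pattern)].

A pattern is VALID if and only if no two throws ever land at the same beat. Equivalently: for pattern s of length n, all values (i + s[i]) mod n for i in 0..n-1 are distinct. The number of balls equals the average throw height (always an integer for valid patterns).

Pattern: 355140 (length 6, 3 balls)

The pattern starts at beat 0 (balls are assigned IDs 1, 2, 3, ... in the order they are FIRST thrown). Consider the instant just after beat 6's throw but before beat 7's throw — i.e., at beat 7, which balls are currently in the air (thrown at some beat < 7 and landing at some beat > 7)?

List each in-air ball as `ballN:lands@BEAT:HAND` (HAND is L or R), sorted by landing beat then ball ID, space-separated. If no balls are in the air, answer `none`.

Answer: ball1:lands@8:L ball2:lands@9:R

Derivation:
Beat 0 (L): throw ball1 h=3 -> lands@3:R; in-air after throw: [b1@3:R]
Beat 1 (R): throw ball2 h=5 -> lands@6:L; in-air after throw: [b1@3:R b2@6:L]
Beat 2 (L): throw ball3 h=5 -> lands@7:R; in-air after throw: [b1@3:R b2@6:L b3@7:R]
Beat 3 (R): throw ball1 h=1 -> lands@4:L; in-air after throw: [b1@4:L b2@6:L b3@7:R]
Beat 4 (L): throw ball1 h=4 -> lands@8:L; in-air after throw: [b2@6:L b3@7:R b1@8:L]
Beat 6 (L): throw ball2 h=3 -> lands@9:R; in-air after throw: [b3@7:R b1@8:L b2@9:R]
Beat 7 (R): throw ball3 h=5 -> lands@12:L; in-air after throw: [b1@8:L b2@9:R b3@12:L]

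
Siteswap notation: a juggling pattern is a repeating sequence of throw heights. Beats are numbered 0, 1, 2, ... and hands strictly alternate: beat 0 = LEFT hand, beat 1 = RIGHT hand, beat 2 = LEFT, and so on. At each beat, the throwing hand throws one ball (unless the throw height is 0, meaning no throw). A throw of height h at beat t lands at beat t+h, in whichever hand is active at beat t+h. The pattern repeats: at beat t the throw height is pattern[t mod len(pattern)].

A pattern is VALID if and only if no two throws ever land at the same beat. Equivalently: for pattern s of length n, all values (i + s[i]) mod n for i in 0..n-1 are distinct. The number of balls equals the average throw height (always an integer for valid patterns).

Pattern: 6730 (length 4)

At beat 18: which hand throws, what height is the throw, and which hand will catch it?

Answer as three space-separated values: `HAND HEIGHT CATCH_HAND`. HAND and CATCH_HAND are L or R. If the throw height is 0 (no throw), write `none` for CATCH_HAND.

Beat 18: 18 mod 2 = 0, so hand = L
Throw height = pattern[18 mod 4] = pattern[2] = 3
Lands at beat 18+3=21, 21 mod 2 = 1, so catch hand = R

Answer: L 3 R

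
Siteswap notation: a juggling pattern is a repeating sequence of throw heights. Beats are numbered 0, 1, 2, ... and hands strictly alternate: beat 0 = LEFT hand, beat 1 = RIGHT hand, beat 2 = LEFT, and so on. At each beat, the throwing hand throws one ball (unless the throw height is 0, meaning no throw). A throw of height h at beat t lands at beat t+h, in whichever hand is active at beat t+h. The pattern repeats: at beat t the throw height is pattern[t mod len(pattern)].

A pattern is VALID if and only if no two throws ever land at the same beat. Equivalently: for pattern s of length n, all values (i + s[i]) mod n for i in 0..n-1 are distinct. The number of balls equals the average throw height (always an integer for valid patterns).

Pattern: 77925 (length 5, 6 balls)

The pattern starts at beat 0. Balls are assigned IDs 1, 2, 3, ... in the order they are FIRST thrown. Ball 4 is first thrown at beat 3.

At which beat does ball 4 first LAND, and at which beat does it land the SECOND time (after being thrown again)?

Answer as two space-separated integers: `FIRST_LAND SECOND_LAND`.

Answer: 5 12

Derivation:
Beat 0 (L): throw ball1 h=7 -> lands@7:R; in-air after throw: [b1@7:R]
Beat 1 (R): throw ball2 h=7 -> lands@8:L; in-air after throw: [b1@7:R b2@8:L]
Beat 2 (L): throw ball3 h=9 -> lands@11:R; in-air after throw: [b1@7:R b2@8:L b3@11:R]
Beat 3 (R): throw ball4 h=2 -> lands@5:R; in-air after throw: [b4@5:R b1@7:R b2@8:L b3@11:R]
Beat 4 (L): throw ball5 h=5 -> lands@9:R; in-air after throw: [b4@5:R b1@7:R b2@8:L b5@9:R b3@11:R]
Beat 5 (R): throw ball4 h=7 -> lands@12:L; in-air after throw: [b1@7:R b2@8:L b5@9:R b3@11:R b4@12:L]
Beat 6 (L): throw ball6 h=7 -> lands@13:R; in-air after throw: [b1@7:R b2@8:L b5@9:R b3@11:R b4@12:L b6@13:R]
Beat 7 (R): throw ball1 h=9 -> lands@16:L; in-air after throw: [b2@8:L b5@9:R b3@11:R b4@12:L b6@13:R b1@16:L]
Beat 8 (L): throw ball2 h=2 -> lands@10:L; in-air after throw: [b5@9:R b2@10:L b3@11:R b4@12:L b6@13:R b1@16:L]
Beat 9 (R): throw ball5 h=5 -> lands@14:L; in-air after throw: [b2@10:L b3@11:R b4@12:L b6@13:R b5@14:L b1@16:L]
Beat 10 (L): throw ball2 h=7 -> lands@17:R; in-air after throw: [b3@11:R b4@12:L b6@13:R b5@14:L b1@16:L b2@17:R]
Beat 11 (R): throw ball3 h=7 -> lands@18:L; in-air after throw: [b4@12:L b6@13:R b5@14:L b1@16:L b2@17:R b3@18:L]
Beat 12 (L): throw ball4 h=9 -> lands@21:R; in-air after throw: [b6@13:R b5@14:L b1@16:L b2@17:R b3@18:L b4@21:R]
Ball 4: thrown@3 h=2 -> first land @5; rethrown@5 h=7 -> second land @12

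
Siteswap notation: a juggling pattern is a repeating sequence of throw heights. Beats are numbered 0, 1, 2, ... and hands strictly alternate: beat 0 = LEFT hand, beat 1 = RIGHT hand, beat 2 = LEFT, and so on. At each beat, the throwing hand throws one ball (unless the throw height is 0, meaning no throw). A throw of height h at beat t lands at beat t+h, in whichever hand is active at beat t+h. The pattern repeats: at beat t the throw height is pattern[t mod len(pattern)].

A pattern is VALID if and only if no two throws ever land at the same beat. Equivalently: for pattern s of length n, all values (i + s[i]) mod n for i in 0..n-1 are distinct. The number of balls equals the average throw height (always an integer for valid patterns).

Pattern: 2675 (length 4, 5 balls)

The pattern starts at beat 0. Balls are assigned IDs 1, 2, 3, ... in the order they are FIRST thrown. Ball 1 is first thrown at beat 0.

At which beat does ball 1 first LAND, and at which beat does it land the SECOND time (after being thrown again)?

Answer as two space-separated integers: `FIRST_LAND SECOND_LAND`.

Answer: 2 9

Derivation:
Beat 0 (L): throw ball1 h=2 -> lands@2:L; in-air after throw: [b1@2:L]
Beat 1 (R): throw ball2 h=6 -> lands@7:R; in-air after throw: [b1@2:L b2@7:R]
Beat 2 (L): throw ball1 h=7 -> lands@9:R; in-air after throw: [b2@7:R b1@9:R]
Beat 3 (R): throw ball3 h=5 -> lands@8:L; in-air after throw: [b2@7:R b3@8:L b1@9:R]
Beat 4 (L): throw ball4 h=2 -> lands@6:L; in-air after throw: [b4@6:L b2@7:R b3@8:L b1@9:R]
Beat 5 (R): throw ball5 h=6 -> lands@11:R; in-air after throw: [b4@6:L b2@7:R b3@8:L b1@9:R b5@11:R]
Beat 6 (L): throw ball4 h=7 -> lands@13:R; in-air after throw: [b2@7:R b3@8:L b1@9:R b5@11:R b4@13:R]
Beat 7 (R): throw ball2 h=5 -> lands@12:L; in-air after throw: [b3@8:L b1@9:R b5@11:R b2@12:L b4@13:R]
Beat 8 (L): throw ball3 h=2 -> lands@10:L; in-air after throw: [b1@9:R b3@10:L b5@11:R b2@12:L b4@13:R]
Beat 9 (R): throw ball1 h=6 -> lands@15:R; in-air after throw: [b3@10:L b5@11:R b2@12:L b4@13:R b1@15:R]
Ball 1: thrown@0 h=2 -> first land @2; rethrown@2 h=7 -> second land @9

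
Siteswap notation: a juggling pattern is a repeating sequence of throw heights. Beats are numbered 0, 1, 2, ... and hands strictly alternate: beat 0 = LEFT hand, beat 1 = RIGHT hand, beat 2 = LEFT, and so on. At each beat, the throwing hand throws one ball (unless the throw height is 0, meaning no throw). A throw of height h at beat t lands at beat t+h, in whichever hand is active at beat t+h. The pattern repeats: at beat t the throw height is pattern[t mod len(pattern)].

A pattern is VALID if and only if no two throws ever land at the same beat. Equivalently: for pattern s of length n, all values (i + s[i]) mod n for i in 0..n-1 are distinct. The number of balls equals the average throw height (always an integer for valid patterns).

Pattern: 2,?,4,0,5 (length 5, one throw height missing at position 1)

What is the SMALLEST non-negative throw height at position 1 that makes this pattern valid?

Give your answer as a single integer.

i=0: (0 + 2) mod 5 = 2
i=1: s[i]=? (unknown)
i=2: (2 + 4) mod 5 = 1
i=3: (3 + 0) mod 5 = 3
i=4: (4 + 5) mod 5 = 4
Known residues: [1, 2, 3, 4]; need a permutation of 0..4, so missing residue r = 0
Need (1 + s) mod 5 = 0; smallest s = (0 - 1) mod 5 = 4

Answer: 4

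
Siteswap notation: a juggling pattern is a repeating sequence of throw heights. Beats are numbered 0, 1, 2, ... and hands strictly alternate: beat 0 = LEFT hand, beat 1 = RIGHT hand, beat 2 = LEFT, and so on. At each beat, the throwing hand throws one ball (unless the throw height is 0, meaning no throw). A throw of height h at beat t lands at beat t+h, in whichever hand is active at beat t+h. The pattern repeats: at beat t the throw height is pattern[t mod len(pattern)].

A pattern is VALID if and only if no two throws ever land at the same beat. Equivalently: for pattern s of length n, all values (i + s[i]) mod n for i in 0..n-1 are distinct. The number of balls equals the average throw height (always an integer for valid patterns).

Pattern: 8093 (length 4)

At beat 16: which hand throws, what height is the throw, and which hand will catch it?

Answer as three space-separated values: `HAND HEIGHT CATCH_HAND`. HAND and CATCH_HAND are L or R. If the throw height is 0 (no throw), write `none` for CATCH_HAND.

Beat 16: 16 mod 2 = 0, so hand = L
Throw height = pattern[16 mod 4] = pattern[0] = 8
Lands at beat 16+8=24, 24 mod 2 = 0, so catch hand = L

Answer: L 8 L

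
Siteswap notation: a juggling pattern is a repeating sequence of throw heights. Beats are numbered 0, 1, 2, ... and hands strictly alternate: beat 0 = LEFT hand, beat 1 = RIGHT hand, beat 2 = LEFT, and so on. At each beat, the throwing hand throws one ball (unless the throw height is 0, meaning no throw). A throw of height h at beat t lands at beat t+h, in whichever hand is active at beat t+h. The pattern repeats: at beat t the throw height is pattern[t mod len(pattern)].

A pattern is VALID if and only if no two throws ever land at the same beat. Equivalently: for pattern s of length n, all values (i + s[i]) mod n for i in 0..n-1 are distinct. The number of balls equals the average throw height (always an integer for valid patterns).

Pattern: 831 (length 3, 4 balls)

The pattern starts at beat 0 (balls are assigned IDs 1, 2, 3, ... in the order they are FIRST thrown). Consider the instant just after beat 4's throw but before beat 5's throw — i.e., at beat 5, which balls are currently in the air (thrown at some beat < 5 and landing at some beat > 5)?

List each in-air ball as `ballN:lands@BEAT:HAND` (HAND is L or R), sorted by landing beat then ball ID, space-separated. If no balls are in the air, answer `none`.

Beat 0 (L): throw ball1 h=8 -> lands@8:L; in-air after throw: [b1@8:L]
Beat 1 (R): throw ball2 h=3 -> lands@4:L; in-air after throw: [b2@4:L b1@8:L]
Beat 2 (L): throw ball3 h=1 -> lands@3:R; in-air after throw: [b3@3:R b2@4:L b1@8:L]
Beat 3 (R): throw ball3 h=8 -> lands@11:R; in-air after throw: [b2@4:L b1@8:L b3@11:R]
Beat 4 (L): throw ball2 h=3 -> lands@7:R; in-air after throw: [b2@7:R b1@8:L b3@11:R]
Beat 5 (R): throw ball4 h=1 -> lands@6:L; in-air after throw: [b4@6:L b2@7:R b1@8:L b3@11:R]

Answer: ball2:lands@7:R ball1:lands@8:L ball3:lands@11:R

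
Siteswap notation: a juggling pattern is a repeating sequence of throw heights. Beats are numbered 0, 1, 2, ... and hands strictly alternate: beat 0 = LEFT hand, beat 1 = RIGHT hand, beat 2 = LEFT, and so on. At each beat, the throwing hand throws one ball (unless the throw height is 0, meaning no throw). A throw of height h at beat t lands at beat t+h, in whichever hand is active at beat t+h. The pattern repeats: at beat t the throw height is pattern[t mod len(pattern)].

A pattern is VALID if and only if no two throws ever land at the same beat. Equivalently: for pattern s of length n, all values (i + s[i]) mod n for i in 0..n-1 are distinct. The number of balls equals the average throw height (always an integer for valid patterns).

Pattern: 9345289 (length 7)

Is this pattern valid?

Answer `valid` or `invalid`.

i=0: (i + s[i]) mod n = (0 + 9) mod 7 = 2
i=1: (i + s[i]) mod n = (1 + 3) mod 7 = 4
i=2: (i + s[i]) mod n = (2 + 4) mod 7 = 6
i=3: (i + s[i]) mod n = (3 + 5) mod 7 = 1
i=4: (i + s[i]) mod n = (4 + 2) mod 7 = 6
i=5: (i + s[i]) mod n = (5 + 8) mod 7 = 6
i=6: (i + s[i]) mod n = (6 + 9) mod 7 = 1
Residues: [2, 4, 6, 1, 6, 6, 1], distinct: False

Answer: invalid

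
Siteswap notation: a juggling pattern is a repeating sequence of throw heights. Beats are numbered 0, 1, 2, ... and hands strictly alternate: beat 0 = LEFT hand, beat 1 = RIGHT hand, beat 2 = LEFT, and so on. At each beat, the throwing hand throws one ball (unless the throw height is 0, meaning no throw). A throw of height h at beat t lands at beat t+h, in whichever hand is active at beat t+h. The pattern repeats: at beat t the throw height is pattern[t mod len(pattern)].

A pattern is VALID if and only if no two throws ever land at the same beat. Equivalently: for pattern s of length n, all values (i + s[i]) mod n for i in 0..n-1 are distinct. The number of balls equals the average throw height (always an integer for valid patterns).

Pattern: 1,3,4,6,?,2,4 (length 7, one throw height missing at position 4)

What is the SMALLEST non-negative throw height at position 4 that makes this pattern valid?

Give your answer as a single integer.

i=0: (0 + 1) mod 7 = 1
i=1: (1 + 3) mod 7 = 4
i=2: (2 + 4) mod 7 = 6
i=3: (3 + 6) mod 7 = 2
i=4: s[i]=? (unknown)
i=5: (5 + 2) mod 7 = 0
i=6: (6 + 4) mod 7 = 3
Known residues: [0, 1, 2, 3, 4, 6]; need a permutation of 0..6, so missing residue r = 5
Need (4 + s) mod 7 = 5; smallest s = (5 - 4) mod 7 = 1

Answer: 1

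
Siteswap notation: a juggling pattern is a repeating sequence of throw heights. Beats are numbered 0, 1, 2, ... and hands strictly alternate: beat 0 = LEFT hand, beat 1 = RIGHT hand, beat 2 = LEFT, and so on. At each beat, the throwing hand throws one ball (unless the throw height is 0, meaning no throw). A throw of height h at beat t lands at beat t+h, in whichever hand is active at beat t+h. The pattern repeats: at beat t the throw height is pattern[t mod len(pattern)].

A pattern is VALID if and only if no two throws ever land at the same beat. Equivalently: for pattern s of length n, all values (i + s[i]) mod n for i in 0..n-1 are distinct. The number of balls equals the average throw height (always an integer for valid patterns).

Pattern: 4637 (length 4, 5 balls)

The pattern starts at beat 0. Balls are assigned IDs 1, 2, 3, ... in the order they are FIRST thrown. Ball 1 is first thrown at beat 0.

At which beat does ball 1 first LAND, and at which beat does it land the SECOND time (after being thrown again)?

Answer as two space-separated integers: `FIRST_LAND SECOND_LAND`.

Answer: 4 8

Derivation:
Beat 0 (L): throw ball1 h=4 -> lands@4:L; in-air after throw: [b1@4:L]
Beat 1 (R): throw ball2 h=6 -> lands@7:R; in-air after throw: [b1@4:L b2@7:R]
Beat 2 (L): throw ball3 h=3 -> lands@5:R; in-air after throw: [b1@4:L b3@5:R b2@7:R]
Beat 3 (R): throw ball4 h=7 -> lands@10:L; in-air after throw: [b1@4:L b3@5:R b2@7:R b4@10:L]
Beat 4 (L): throw ball1 h=4 -> lands@8:L; in-air after throw: [b3@5:R b2@7:R b1@8:L b4@10:L]
Beat 5 (R): throw ball3 h=6 -> lands@11:R; in-air after throw: [b2@7:R b1@8:L b4@10:L b3@11:R]
Beat 6 (L): throw ball5 h=3 -> lands@9:R; in-air after throw: [b2@7:R b1@8:L b5@9:R b4@10:L b3@11:R]
Beat 7 (R): throw ball2 h=7 -> lands@14:L; in-air after throw: [b1@8:L b5@9:R b4@10:L b3@11:R b2@14:L]
Beat 8 (L): throw ball1 h=4 -> lands@12:L; in-air after throw: [b5@9:R b4@10:L b3@11:R b1@12:L b2@14:L]
Ball 1: thrown@0 h=4 -> first land @4; rethrown@4 h=4 -> second land @8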